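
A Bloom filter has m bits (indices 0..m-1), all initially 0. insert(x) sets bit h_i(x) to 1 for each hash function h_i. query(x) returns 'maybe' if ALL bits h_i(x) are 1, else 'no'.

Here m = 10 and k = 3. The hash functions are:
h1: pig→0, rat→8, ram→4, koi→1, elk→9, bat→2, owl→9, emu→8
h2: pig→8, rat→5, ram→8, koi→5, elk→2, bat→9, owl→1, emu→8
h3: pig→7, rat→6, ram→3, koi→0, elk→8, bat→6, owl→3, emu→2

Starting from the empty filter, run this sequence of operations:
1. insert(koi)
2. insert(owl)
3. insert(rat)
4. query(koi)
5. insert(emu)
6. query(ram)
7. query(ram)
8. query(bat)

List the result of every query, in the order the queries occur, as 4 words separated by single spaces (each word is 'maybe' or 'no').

Answer: maybe no no maybe

Derivation:
Start: bits=0000000000
Op 1: insert koi -> sets bits 0 1 5 -> bits=1100010000
Op 2: insert owl -> sets bits 1 3 9 -> bits=1101010001
Op 3: insert rat -> sets bits 5 6 8 -> bits=1101011011
Op 4: query koi -> checks bit0=1, bit1=1, bit5=1 (all 1) -> maybe
Op 5: insert emu -> sets bits 2 8 -> bits=1111011011
Op 6: query ram -> checks bit3=1, bit4=0, bit8=1 (has a 0) -> no
Op 7: query ram -> checks bit3=1, bit4=0, bit8=1 (has a 0) -> no
Op 8: query bat -> checks bit2=1, bit6=1, bit9=1 (all 1) -> maybe
Query results in order: maybe no no maybe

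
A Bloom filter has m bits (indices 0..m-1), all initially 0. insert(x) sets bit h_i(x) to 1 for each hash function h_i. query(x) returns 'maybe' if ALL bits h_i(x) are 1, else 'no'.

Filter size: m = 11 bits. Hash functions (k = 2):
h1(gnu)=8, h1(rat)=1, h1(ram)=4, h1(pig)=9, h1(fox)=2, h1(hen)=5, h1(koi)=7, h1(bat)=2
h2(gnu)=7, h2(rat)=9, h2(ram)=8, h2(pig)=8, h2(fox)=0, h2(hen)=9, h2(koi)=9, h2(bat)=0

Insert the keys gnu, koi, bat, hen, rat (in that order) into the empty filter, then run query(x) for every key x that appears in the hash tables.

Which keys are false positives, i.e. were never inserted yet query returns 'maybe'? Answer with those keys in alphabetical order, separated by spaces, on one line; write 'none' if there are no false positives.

Answer: fox pig

Derivation:
Start: bits=00000000000
After insert 'gnu': sets bits 7 8 -> bits=00000001100
After insert 'koi': sets bits 7 9 -> bits=00000001110
After insert 'bat': sets bits 0 2 -> bits=10100001110
After insert 'hen': sets bits 5 9 -> bits=10100101110
After insert 'rat': sets bits 1 9 -> bits=11100101110
Not inserted: fox pig ram — query each against bits=11100101110:
query fox: checks bit0=1, bit2=1 (all 1) -> maybe => FALSE POSITIVE
query pig: checks bit8=1, bit9=1 (all 1) -> maybe => FALSE POSITIVE
query ram: checks bit4=0, bit8=1 (has a 0) -> no => not a false positive
False positives (alphabetical): fox pig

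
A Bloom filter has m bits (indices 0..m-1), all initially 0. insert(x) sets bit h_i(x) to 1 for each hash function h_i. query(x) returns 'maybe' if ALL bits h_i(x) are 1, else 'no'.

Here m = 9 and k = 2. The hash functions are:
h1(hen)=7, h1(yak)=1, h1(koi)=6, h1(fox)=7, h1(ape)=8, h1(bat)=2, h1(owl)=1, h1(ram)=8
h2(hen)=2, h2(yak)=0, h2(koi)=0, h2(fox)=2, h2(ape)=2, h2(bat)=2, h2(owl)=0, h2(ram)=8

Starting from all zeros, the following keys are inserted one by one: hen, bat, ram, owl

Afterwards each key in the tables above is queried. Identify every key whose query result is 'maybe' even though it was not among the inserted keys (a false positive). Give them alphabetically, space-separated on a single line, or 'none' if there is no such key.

Answer: ape fox yak

Derivation:
Start: bits=000000000
After insert 'hen': sets bits 2 7 -> bits=001000010
After insert 'bat': sets bits 2 -> bits=001000010
After insert 'ram': sets bits 8 -> bits=001000011
After insert 'owl': sets bits 0 1 -> bits=111000011
Not inserted: ape fox koi yak — query each against bits=111000011:
query ape: checks bit2=1, bit8=1 (all 1) -> maybe => FALSE POSITIVE
query fox: checks bit2=1, bit7=1 (all 1) -> maybe => FALSE POSITIVE
query koi: checks bit0=1, bit6=0 (has a 0) -> no => not a false positive
query yak: checks bit0=1, bit1=1 (all 1) -> maybe => FALSE POSITIVE
False positives (alphabetical): ape fox yak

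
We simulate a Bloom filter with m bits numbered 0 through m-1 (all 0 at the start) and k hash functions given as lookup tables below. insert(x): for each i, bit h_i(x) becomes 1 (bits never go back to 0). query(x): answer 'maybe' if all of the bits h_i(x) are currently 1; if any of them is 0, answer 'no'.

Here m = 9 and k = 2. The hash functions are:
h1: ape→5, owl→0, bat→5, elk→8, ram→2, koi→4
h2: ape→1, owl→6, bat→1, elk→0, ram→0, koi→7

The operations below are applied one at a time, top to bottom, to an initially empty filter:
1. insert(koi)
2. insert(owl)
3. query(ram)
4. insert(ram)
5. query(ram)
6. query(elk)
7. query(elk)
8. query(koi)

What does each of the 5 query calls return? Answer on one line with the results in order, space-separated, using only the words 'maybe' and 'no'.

Start: bits=000000000
Op 1: insert koi -> sets bits 4 7 -> bits=000010010
Op 2: insert owl -> sets bits 0 6 -> bits=100010110
Op 3: query ram -> checks bit0=1, bit2=0 (has a 0) -> no
Op 4: insert ram -> sets bits 0 2 -> bits=101010110
Op 5: query ram -> checks bit0=1, bit2=1 (all 1) -> maybe
Op 6: query elk -> checks bit0=1, bit8=0 (has a 0) -> no
Op 7: query elk -> checks bit0=1, bit8=0 (has a 0) -> no
Op 8: query koi -> checks bit4=1, bit7=1 (all 1) -> maybe
Query results in order: no maybe no no maybe

Answer: no maybe no no maybe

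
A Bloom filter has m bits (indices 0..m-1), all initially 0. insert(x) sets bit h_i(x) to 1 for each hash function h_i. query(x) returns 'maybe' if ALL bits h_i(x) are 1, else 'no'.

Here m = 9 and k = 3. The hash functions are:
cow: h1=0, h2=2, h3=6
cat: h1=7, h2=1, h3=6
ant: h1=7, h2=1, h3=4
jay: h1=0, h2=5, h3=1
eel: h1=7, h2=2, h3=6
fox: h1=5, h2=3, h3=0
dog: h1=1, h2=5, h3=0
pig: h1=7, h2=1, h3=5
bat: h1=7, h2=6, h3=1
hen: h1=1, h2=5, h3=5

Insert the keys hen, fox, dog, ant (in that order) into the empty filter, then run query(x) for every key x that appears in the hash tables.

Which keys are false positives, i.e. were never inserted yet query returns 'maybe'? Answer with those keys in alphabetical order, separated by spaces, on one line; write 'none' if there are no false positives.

Answer: jay pig

Derivation:
Start: bits=000000000
After insert 'hen': sets bits 1 5 -> bits=010001000
After insert 'fox': sets bits 0 3 5 -> bits=110101000
After insert 'dog': sets bits 0 1 5 -> bits=110101000
After insert 'ant': sets bits 1 4 7 -> bits=110111010
Not inserted: bat cat cow eel jay pig — query each against bits=110111010:
query bat: checks bit1=1, bit6=0, bit7=1 (has a 0) -> no => not a false positive
query cat: checks bit1=1, bit6=0, bit7=1 (has a 0) -> no => not a false positive
query cow: checks bit0=1, bit2=0, bit6=0 (has a 0) -> no => not a false positive
query eel: checks bit2=0, bit6=0, bit7=1 (has a 0) -> no => not a false positive
query jay: checks bit0=1, bit1=1, bit5=1 (all 1) -> maybe => FALSE POSITIVE
query pig: checks bit1=1, bit5=1, bit7=1 (all 1) -> maybe => FALSE POSITIVE
False positives (alphabetical): jay pig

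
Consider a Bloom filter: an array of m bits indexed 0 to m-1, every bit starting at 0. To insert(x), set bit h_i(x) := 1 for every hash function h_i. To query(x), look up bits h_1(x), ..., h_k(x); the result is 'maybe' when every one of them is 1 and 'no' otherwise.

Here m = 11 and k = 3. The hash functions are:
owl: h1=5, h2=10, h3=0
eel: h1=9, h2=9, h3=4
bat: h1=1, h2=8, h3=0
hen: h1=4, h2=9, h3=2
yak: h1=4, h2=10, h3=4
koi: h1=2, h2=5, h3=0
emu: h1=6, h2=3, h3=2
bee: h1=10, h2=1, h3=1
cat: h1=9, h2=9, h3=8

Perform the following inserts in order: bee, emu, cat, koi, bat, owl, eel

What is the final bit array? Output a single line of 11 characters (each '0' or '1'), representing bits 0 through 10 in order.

Answer: 11111110111

Derivation:
Start: bits=00000000000
After insert 'bee': sets bits 1 10 -> bits=01000000001
After insert 'emu': sets bits 2 3 6 -> bits=01110010001
After insert 'cat': sets bits 8 9 -> bits=01110010111
After insert 'koi': sets bits 0 2 5 -> bits=11110110111
After insert 'bat': sets bits 0 1 8 -> bits=11110110111
After insert 'owl': sets bits 0 5 10 -> bits=11110110111
After insert 'eel': sets bits 4 9 -> bits=11111110111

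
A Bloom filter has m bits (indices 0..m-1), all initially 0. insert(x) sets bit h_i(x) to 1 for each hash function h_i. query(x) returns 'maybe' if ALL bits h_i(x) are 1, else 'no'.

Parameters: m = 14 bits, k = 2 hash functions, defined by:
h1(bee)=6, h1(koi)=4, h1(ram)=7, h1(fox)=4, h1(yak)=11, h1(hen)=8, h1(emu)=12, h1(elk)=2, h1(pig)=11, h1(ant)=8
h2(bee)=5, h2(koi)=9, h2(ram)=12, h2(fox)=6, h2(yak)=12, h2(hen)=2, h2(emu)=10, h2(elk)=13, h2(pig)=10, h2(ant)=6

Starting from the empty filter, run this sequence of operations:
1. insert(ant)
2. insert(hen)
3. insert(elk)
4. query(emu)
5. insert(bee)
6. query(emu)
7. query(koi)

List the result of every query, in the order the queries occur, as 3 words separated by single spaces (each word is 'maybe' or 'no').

Answer: no no no

Derivation:
Start: bits=00000000000000
Op 1: insert ant -> sets bits 6 8 -> bits=00000010100000
Op 2: insert hen -> sets bits 2 8 -> bits=00100010100000
Op 3: insert elk -> sets bits 2 13 -> bits=00100010100001
Op 4: query emu -> checks bit10=0, bit12=0 (has a 0) -> no
Op 5: insert bee -> sets bits 5 6 -> bits=00100110100001
Op 6: query emu -> checks bit10=0, bit12=0 (has a 0) -> no
Op 7: query koi -> checks bit4=0, bit9=0 (has a 0) -> no
Query results in order: no no no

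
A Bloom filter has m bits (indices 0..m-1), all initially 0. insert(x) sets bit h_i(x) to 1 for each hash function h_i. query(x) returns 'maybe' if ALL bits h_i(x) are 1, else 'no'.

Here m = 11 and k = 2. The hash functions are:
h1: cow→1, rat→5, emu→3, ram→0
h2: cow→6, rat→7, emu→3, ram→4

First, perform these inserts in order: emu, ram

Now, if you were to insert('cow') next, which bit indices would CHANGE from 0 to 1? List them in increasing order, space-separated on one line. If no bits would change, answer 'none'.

Answer: 1 6

Derivation:
Start: bits=00000000000
After insert 'emu': sets bits 3 -> bits=00010000000
After insert 'ram': sets bits 0 4 -> bits=10011000000
insert 'cow' would touch bits 1 6; currently bit1=0, bit6=0
Bits that are 0 among those (would change 0->1): 1 6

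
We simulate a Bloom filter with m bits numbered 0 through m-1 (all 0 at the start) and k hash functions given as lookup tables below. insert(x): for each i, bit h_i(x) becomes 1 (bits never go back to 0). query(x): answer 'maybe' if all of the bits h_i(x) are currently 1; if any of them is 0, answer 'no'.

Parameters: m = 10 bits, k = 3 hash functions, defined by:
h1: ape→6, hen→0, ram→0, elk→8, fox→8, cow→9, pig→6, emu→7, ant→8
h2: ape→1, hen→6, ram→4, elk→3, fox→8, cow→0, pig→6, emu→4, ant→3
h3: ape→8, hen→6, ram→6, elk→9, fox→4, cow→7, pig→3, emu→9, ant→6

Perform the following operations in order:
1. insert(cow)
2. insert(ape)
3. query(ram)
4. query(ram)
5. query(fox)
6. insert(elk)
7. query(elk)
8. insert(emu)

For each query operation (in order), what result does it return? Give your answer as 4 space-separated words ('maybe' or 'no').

Answer: no no no maybe

Derivation:
Start: bits=0000000000
Op 1: insert cow -> sets bits 0 7 9 -> bits=1000000101
Op 2: insert ape -> sets bits 1 6 8 -> bits=1100001111
Op 3: query ram -> checks bit0=1, bit4=0, bit6=1 (has a 0) -> no
Op 4: query ram -> checks bit0=1, bit4=0, bit6=1 (has a 0) -> no
Op 5: query fox -> checks bit4=0, bit8=1 (has a 0) -> no
Op 6: insert elk -> sets bits 3 8 9 -> bits=1101001111
Op 7: query elk -> checks bit3=1, bit8=1, bit9=1 (all 1) -> maybe
Op 8: insert emu -> sets bits 4 7 9 -> bits=1101101111
Query results in order: no no no maybe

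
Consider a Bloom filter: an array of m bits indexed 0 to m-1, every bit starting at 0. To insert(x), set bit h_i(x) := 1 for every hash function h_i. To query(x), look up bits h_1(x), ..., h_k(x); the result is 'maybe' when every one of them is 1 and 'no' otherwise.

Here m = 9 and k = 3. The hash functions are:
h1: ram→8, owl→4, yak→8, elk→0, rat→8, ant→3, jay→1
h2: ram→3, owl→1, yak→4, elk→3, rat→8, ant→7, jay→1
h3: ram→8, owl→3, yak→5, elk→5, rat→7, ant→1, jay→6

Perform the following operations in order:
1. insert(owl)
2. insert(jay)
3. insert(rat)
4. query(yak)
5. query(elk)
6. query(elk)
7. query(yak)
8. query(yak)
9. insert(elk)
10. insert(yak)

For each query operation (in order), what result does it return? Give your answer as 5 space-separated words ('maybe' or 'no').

Answer: no no no no no

Derivation:
Start: bits=000000000
Op 1: insert owl -> sets bits 1 3 4 -> bits=010110000
Op 2: insert jay -> sets bits 1 6 -> bits=010110100
Op 3: insert rat -> sets bits 7 8 -> bits=010110111
Op 4: query yak -> checks bit4=1, bit5=0, bit8=1 (has a 0) -> no
Op 5: query elk -> checks bit0=0, bit3=1, bit5=0 (has a 0) -> no
Op 6: query elk -> checks bit0=0, bit3=1, bit5=0 (has a 0) -> no
Op 7: query yak -> checks bit4=1, bit5=0, bit8=1 (has a 0) -> no
Op 8: query yak -> checks bit4=1, bit5=0, bit8=1 (has a 0) -> no
Op 9: insert elk -> sets bits 0 3 5 -> bits=110111111
Op 10: insert yak -> sets bits 4 5 8 -> bits=110111111
Query results in order: no no no no no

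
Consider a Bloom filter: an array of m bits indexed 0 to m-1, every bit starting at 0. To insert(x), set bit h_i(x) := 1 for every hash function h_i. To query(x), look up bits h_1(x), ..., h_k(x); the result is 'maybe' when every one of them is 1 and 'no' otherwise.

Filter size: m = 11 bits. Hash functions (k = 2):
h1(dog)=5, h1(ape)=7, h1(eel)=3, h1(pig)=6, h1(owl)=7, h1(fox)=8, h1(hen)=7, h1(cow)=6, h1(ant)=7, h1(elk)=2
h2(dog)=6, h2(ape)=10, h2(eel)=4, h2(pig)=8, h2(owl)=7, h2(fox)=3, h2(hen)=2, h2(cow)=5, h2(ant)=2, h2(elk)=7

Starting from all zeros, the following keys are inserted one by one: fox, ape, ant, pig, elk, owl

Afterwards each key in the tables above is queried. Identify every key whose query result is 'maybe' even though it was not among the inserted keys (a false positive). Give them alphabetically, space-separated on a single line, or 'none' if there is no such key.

Answer: hen

Derivation:
Start: bits=00000000000
After insert 'fox': sets bits 3 8 -> bits=00010000100
After insert 'ape': sets bits 7 10 -> bits=00010001101
After insert 'ant': sets bits 2 7 -> bits=00110001101
After insert 'pig': sets bits 6 8 -> bits=00110011101
After insert 'elk': sets bits 2 7 -> bits=00110011101
After insert 'owl': sets bits 7 -> bits=00110011101
Not inserted: cow dog eel hen — query each against bits=00110011101:
query cow: checks bit5=0, bit6=1 (has a 0) -> no => not a false positive
query dog: checks bit5=0, bit6=1 (has a 0) -> no => not a false positive
query eel: checks bit3=1, bit4=0 (has a 0) -> no => not a false positive
query hen: checks bit2=1, bit7=1 (all 1) -> maybe => FALSE POSITIVE
False positives (alphabetical): hen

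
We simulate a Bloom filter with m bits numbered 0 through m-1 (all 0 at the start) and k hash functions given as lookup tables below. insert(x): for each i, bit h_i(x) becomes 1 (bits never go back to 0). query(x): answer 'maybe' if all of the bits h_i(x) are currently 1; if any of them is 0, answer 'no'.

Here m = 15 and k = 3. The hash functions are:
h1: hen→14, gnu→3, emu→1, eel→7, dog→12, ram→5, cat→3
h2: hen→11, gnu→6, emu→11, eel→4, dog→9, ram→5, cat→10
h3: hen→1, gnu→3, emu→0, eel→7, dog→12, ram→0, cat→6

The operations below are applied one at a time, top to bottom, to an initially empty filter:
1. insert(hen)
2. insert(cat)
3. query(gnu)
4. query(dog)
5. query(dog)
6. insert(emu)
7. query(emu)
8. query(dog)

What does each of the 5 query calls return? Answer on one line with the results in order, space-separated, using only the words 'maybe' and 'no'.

Answer: maybe no no maybe no

Derivation:
Start: bits=000000000000000
Op 1: insert hen -> sets bits 1 11 14 -> bits=010000000001001
Op 2: insert cat -> sets bits 3 6 10 -> bits=010100100011001
Op 3: query gnu -> checks bit3=1, bit6=1 (all 1) -> maybe
Op 4: query dog -> checks bit9=0, bit12=0 (has a 0) -> no
Op 5: query dog -> checks bit9=0, bit12=0 (has a 0) -> no
Op 6: insert emu -> sets bits 0 1 11 -> bits=110100100011001
Op 7: query emu -> checks bit0=1, bit1=1, bit11=1 (all 1) -> maybe
Op 8: query dog -> checks bit9=0, bit12=0 (has a 0) -> no
Query results in order: maybe no no maybe no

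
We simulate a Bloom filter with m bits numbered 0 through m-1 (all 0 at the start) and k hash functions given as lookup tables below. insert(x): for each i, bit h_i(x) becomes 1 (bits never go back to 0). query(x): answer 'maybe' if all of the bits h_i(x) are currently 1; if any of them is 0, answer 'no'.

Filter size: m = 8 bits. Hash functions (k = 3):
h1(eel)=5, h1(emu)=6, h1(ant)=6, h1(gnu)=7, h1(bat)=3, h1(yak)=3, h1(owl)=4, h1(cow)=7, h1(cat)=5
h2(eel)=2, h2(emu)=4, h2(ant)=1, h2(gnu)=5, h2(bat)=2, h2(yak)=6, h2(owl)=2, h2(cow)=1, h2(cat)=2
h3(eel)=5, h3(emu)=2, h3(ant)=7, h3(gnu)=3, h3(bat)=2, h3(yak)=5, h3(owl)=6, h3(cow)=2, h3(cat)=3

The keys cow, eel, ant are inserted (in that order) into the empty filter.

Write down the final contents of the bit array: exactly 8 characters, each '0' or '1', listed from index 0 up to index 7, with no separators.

Start: bits=00000000
After insert 'cow': sets bits 1 2 7 -> bits=01100001
After insert 'eel': sets bits 2 5 -> bits=01100101
After insert 'ant': sets bits 1 6 7 -> bits=01100111

Answer: 01100111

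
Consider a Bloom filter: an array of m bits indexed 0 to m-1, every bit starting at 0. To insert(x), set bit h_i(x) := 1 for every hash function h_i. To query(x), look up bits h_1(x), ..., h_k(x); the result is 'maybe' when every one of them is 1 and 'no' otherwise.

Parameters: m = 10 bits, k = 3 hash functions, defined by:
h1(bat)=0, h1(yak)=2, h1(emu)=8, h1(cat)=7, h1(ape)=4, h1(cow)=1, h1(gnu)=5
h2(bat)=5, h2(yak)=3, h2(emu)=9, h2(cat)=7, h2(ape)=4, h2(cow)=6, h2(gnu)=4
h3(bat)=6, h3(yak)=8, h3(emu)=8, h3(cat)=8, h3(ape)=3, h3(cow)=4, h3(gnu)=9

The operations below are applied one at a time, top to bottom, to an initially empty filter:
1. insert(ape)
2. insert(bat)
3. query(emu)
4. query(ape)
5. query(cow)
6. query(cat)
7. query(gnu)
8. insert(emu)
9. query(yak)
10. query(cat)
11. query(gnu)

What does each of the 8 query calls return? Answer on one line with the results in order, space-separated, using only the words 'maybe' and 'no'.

Answer: no maybe no no no no no maybe

Derivation:
Start: bits=0000000000
Op 1: insert ape -> sets bits 3 4 -> bits=0001100000
Op 2: insert bat -> sets bits 0 5 6 -> bits=1001111000
Op 3: query emu -> checks bit8=0, bit9=0 (has a 0) -> no
Op 4: query ape -> checks bit3=1, bit4=1 (all 1) -> maybe
Op 5: query cow -> checks bit1=0, bit4=1, bit6=1 (has a 0) -> no
Op 6: query cat -> checks bit7=0, bit8=0 (has a 0) -> no
Op 7: query gnu -> checks bit4=1, bit5=1, bit9=0 (has a 0) -> no
Op 8: insert emu -> sets bits 8 9 -> bits=1001111011
Op 9: query yak -> checks bit2=0, bit3=1, bit8=1 (has a 0) -> no
Op 10: query cat -> checks bit7=0, bit8=1 (has a 0) -> no
Op 11: query gnu -> checks bit4=1, bit5=1, bit9=1 (all 1) -> maybe
Query results in order: no maybe no no no no no maybe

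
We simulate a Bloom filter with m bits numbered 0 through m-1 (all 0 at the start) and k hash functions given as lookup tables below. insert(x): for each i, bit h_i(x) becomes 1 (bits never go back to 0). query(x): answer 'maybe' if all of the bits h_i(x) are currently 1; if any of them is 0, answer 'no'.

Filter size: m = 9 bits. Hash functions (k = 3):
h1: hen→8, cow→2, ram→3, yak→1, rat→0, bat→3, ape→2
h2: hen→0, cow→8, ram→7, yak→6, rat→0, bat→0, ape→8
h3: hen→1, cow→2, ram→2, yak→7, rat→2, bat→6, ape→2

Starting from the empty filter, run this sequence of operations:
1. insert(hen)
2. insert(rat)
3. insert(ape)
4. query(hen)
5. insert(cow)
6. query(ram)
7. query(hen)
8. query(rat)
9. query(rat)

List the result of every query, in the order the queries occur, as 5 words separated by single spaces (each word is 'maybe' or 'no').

Answer: maybe no maybe maybe maybe

Derivation:
Start: bits=000000000
Op 1: insert hen -> sets bits 0 1 8 -> bits=110000001
Op 2: insert rat -> sets bits 0 2 -> bits=111000001
Op 3: insert ape -> sets bits 2 8 -> bits=111000001
Op 4: query hen -> checks bit0=1, bit1=1, bit8=1 (all 1) -> maybe
Op 5: insert cow -> sets bits 2 8 -> bits=111000001
Op 6: query ram -> checks bit2=1, bit3=0, bit7=0 (has a 0) -> no
Op 7: query hen -> checks bit0=1, bit1=1, bit8=1 (all 1) -> maybe
Op 8: query rat -> checks bit0=1, bit2=1 (all 1) -> maybe
Op 9: query rat -> checks bit0=1, bit2=1 (all 1) -> maybe
Query results in order: maybe no maybe maybe maybe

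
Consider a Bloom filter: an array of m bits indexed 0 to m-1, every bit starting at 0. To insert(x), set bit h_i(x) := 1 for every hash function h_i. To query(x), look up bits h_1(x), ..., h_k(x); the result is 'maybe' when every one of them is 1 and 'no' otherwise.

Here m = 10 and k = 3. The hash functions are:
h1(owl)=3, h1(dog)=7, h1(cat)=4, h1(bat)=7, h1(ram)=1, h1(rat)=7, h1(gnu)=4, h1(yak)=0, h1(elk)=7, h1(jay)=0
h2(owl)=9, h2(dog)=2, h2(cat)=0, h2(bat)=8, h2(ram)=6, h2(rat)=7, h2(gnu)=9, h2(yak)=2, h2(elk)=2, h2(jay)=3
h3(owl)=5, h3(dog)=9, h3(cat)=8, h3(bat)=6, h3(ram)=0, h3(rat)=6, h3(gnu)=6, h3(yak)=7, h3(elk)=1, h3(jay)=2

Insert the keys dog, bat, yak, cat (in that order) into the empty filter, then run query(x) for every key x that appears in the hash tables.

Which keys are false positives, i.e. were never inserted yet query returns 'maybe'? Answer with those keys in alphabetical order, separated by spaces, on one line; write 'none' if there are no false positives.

Start: bits=0000000000
After insert 'dog': sets bits 2 7 9 -> bits=0010000101
After insert 'bat': sets bits 6 7 8 -> bits=0010001111
After insert 'yak': sets bits 0 2 7 -> bits=1010001111
After insert 'cat': sets bits 0 4 8 -> bits=1010101111
Not inserted: elk gnu jay owl ram rat — query each against bits=1010101111:
query elk: checks bit1=0, bit2=1, bit7=1 (has a 0) -> no => not a false positive
query gnu: checks bit4=1, bit6=1, bit9=1 (all 1) -> maybe => FALSE POSITIVE
query jay: checks bit0=1, bit2=1, bit3=0 (has a 0) -> no => not a false positive
query owl: checks bit3=0, bit5=0, bit9=1 (has a 0) -> no => not a false positive
query ram: checks bit0=1, bit1=0, bit6=1 (has a 0) -> no => not a false positive
query rat: checks bit6=1, bit7=1 (all 1) -> maybe => FALSE POSITIVE
False positives (alphabetical): gnu rat

Answer: gnu rat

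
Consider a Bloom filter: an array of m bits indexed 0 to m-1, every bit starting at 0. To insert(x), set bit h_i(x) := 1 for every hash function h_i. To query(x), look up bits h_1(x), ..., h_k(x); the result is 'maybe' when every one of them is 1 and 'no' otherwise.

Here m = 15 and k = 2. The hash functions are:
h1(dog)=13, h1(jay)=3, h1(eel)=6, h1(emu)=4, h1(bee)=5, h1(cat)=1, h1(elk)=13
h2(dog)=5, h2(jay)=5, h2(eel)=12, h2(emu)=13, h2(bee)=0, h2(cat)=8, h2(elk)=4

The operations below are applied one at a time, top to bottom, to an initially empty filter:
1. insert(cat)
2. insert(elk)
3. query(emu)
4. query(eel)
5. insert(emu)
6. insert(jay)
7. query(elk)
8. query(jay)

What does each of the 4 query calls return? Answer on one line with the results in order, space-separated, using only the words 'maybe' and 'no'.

Answer: maybe no maybe maybe

Derivation:
Start: bits=000000000000000
Op 1: insert cat -> sets bits 1 8 -> bits=010000001000000
Op 2: insert elk -> sets bits 4 13 -> bits=010010001000010
Op 3: query emu -> checks bit4=1, bit13=1 (all 1) -> maybe
Op 4: query eel -> checks bit6=0, bit12=0 (has a 0) -> no
Op 5: insert emu -> sets bits 4 13 -> bits=010010001000010
Op 6: insert jay -> sets bits 3 5 -> bits=010111001000010
Op 7: query elk -> checks bit4=1, bit13=1 (all 1) -> maybe
Op 8: query jay -> checks bit3=1, bit5=1 (all 1) -> maybe
Query results in order: maybe no maybe maybe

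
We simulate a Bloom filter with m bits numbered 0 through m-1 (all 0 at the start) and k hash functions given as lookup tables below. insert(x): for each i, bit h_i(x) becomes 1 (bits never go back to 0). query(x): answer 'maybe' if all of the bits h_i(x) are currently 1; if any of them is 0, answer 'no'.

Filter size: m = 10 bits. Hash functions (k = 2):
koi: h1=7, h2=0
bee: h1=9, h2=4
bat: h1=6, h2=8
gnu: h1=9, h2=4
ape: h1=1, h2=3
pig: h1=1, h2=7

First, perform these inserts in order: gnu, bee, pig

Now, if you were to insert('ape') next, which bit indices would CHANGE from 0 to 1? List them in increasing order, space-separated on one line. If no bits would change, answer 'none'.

Start: bits=0000000000
After insert 'gnu': sets bits 4 9 -> bits=0000100001
After insert 'bee': sets bits 4 9 -> bits=0000100001
After insert 'pig': sets bits 1 7 -> bits=0100100101
insert 'ape' would touch bits 1 3; currently bit1=1, bit3=0
Bits that are 0 among those (would change 0->1): 3

Answer: 3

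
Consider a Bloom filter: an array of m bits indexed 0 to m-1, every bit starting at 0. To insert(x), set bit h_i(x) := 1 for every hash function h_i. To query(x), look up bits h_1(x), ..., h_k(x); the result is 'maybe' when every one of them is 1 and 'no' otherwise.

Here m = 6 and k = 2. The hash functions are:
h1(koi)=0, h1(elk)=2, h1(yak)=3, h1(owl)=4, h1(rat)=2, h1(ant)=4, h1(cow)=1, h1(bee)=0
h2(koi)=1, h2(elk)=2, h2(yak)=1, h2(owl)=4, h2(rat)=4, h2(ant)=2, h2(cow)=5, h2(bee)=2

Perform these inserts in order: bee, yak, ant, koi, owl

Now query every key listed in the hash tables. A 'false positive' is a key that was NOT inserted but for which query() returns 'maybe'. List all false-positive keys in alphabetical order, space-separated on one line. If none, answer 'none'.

Answer: elk rat

Derivation:
Start: bits=000000
After insert 'bee': sets bits 0 2 -> bits=101000
After insert 'yak': sets bits 1 3 -> bits=111100
After insert 'ant': sets bits 2 4 -> bits=111110
After insert 'koi': sets bits 0 1 -> bits=111110
After insert 'owl': sets bits 4 -> bits=111110
Not inserted: cow elk rat — query each against bits=111110:
query cow: checks bit1=1, bit5=0 (has a 0) -> no => not a false positive
query elk: checks bit2=1 (all 1) -> maybe => FALSE POSITIVE
query rat: checks bit2=1, bit4=1 (all 1) -> maybe => FALSE POSITIVE
False positives (alphabetical): elk rat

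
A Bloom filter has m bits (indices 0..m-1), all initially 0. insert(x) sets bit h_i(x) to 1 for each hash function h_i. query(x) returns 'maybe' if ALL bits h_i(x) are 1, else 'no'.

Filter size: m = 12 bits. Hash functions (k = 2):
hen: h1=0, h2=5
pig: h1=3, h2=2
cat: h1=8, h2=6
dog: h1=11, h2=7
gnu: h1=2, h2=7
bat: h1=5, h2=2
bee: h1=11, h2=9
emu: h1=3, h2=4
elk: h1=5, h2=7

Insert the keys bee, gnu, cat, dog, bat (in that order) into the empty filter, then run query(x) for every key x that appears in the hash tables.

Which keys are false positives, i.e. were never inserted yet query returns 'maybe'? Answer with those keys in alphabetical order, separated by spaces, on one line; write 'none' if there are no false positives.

Answer: elk

Derivation:
Start: bits=000000000000
After insert 'bee': sets bits 9 11 -> bits=000000000101
After insert 'gnu': sets bits 2 7 -> bits=001000010101
After insert 'cat': sets bits 6 8 -> bits=001000111101
After insert 'dog': sets bits 7 11 -> bits=001000111101
After insert 'bat': sets bits 2 5 -> bits=001001111101
Not inserted: elk emu hen pig — query each against bits=001001111101:
query elk: checks bit5=1, bit7=1 (all 1) -> maybe => FALSE POSITIVE
query emu: checks bit3=0, bit4=0 (has a 0) -> no => not a false positive
query hen: checks bit0=0, bit5=1 (has a 0) -> no => not a false positive
query pig: checks bit2=1, bit3=0 (has a 0) -> no => not a false positive
False positives (alphabetical): elk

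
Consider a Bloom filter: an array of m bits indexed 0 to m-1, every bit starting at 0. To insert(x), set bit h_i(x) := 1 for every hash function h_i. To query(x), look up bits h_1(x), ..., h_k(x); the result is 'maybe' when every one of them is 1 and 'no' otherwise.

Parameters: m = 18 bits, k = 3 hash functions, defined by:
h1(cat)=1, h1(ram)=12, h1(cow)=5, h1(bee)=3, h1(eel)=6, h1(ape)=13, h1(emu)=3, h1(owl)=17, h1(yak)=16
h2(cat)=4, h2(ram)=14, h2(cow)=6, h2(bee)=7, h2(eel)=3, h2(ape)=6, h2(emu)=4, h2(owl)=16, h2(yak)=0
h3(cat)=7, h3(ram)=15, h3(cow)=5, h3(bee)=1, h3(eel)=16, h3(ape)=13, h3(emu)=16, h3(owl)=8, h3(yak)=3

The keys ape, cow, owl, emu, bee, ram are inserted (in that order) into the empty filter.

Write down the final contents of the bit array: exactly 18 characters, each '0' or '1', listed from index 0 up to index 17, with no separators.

Answer: 010111111000111111

Derivation:
Start: bits=000000000000000000
After insert 'ape': sets bits 6 13 -> bits=000000100000010000
After insert 'cow': sets bits 5 6 -> bits=000001100000010000
After insert 'owl': sets bits 8 16 17 -> bits=000001101000010011
After insert 'emu': sets bits 3 4 16 -> bits=000111101000010011
After insert 'bee': sets bits 1 3 7 -> bits=010111111000010011
After insert 'ram': sets bits 12 14 15 -> bits=010111111000111111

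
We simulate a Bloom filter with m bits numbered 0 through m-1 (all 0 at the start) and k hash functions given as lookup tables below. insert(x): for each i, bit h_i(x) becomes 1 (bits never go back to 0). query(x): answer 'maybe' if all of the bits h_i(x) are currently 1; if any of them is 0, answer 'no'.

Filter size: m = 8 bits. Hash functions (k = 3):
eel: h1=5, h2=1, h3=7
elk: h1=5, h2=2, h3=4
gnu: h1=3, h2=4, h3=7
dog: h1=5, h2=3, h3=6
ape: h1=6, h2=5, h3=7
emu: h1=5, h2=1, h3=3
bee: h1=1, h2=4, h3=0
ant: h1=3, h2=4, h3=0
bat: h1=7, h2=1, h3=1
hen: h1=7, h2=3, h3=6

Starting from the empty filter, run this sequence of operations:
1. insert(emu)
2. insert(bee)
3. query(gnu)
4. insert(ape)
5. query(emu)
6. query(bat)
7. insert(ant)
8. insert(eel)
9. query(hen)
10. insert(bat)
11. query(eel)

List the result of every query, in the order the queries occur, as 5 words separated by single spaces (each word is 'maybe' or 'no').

Start: bits=00000000
Op 1: insert emu -> sets bits 1 3 5 -> bits=01010100
Op 2: insert bee -> sets bits 0 1 4 -> bits=11011100
Op 3: query gnu -> checks bit3=1, bit4=1, bit7=0 (has a 0) -> no
Op 4: insert ape -> sets bits 5 6 7 -> bits=11011111
Op 5: query emu -> checks bit1=1, bit3=1, bit5=1 (all 1) -> maybe
Op 6: query bat -> checks bit1=1, bit7=1 (all 1) -> maybe
Op 7: insert ant -> sets bits 0 3 4 -> bits=11011111
Op 8: insert eel -> sets bits 1 5 7 -> bits=11011111
Op 9: query hen -> checks bit3=1, bit6=1, bit7=1 (all 1) -> maybe
Op 10: insert bat -> sets bits 1 7 -> bits=11011111
Op 11: query eel -> checks bit1=1, bit5=1, bit7=1 (all 1) -> maybe
Query results in order: no maybe maybe maybe maybe

Answer: no maybe maybe maybe maybe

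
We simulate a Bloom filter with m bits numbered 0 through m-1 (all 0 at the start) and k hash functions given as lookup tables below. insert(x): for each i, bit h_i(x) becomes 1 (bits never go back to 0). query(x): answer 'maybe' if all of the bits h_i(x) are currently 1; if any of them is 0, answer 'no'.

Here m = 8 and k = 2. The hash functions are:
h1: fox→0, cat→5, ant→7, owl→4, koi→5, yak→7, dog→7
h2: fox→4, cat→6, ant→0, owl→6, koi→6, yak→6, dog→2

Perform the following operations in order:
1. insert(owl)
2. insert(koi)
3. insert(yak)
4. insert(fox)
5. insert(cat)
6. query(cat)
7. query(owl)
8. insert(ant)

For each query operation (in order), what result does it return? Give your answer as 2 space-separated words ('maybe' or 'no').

Start: bits=00000000
Op 1: insert owl -> sets bits 4 6 -> bits=00001010
Op 2: insert koi -> sets bits 5 6 -> bits=00001110
Op 3: insert yak -> sets bits 6 7 -> bits=00001111
Op 4: insert fox -> sets bits 0 4 -> bits=10001111
Op 5: insert cat -> sets bits 5 6 -> bits=10001111
Op 6: query cat -> checks bit5=1, bit6=1 (all 1) -> maybe
Op 7: query owl -> checks bit4=1, bit6=1 (all 1) -> maybe
Op 8: insert ant -> sets bits 0 7 -> bits=10001111
Query results in order: maybe maybe

Answer: maybe maybe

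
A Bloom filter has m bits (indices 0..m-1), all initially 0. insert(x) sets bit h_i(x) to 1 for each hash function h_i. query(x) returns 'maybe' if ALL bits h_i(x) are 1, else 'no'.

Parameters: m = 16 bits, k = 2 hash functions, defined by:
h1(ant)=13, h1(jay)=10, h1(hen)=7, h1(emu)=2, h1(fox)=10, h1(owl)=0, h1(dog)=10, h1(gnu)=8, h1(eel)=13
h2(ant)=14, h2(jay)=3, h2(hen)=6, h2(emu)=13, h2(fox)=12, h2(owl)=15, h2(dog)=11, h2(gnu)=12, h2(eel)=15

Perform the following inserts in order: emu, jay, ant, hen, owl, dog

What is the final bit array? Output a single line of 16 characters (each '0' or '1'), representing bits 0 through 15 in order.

Start: bits=0000000000000000
After insert 'emu': sets bits 2 13 -> bits=0010000000000100
After insert 'jay': sets bits 3 10 -> bits=0011000000100100
After insert 'ant': sets bits 13 14 -> bits=0011000000100110
After insert 'hen': sets bits 6 7 -> bits=0011001100100110
After insert 'owl': sets bits 0 15 -> bits=1011001100100111
After insert 'dog': sets bits 10 11 -> bits=1011001100110111

Answer: 1011001100110111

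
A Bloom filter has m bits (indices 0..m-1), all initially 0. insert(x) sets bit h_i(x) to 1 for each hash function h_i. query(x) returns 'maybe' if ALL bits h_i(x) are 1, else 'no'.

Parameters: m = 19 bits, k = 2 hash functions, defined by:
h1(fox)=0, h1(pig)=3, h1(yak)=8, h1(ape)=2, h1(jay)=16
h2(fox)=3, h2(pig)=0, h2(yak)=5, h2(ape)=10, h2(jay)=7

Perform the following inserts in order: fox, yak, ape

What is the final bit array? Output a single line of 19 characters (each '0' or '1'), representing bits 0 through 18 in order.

Start: bits=0000000000000000000
After insert 'fox': sets bits 0 3 -> bits=1001000000000000000
After insert 'yak': sets bits 5 8 -> bits=1001010010000000000
After insert 'ape': sets bits 2 10 -> bits=1011010010100000000

Answer: 1011010010100000000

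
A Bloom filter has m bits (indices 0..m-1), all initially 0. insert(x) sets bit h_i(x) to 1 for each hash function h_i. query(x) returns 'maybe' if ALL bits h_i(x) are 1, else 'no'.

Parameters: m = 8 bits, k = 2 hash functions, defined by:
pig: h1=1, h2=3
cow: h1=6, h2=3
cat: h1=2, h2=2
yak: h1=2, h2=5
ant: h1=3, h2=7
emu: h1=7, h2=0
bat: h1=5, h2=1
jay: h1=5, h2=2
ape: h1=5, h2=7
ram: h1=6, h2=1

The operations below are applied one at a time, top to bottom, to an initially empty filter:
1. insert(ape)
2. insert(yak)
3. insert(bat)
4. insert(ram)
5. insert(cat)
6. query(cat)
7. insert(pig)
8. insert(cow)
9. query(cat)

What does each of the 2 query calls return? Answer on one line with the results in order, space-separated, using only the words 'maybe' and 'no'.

Answer: maybe maybe

Derivation:
Start: bits=00000000
Op 1: insert ape -> sets bits 5 7 -> bits=00000101
Op 2: insert yak -> sets bits 2 5 -> bits=00100101
Op 3: insert bat -> sets bits 1 5 -> bits=01100101
Op 4: insert ram -> sets bits 1 6 -> bits=01100111
Op 5: insert cat -> sets bits 2 -> bits=01100111
Op 6: query cat -> checks bit2=1 (all 1) -> maybe
Op 7: insert pig -> sets bits 1 3 -> bits=01110111
Op 8: insert cow -> sets bits 3 6 -> bits=01110111
Op 9: query cat -> checks bit2=1 (all 1) -> maybe
Query results in order: maybe maybe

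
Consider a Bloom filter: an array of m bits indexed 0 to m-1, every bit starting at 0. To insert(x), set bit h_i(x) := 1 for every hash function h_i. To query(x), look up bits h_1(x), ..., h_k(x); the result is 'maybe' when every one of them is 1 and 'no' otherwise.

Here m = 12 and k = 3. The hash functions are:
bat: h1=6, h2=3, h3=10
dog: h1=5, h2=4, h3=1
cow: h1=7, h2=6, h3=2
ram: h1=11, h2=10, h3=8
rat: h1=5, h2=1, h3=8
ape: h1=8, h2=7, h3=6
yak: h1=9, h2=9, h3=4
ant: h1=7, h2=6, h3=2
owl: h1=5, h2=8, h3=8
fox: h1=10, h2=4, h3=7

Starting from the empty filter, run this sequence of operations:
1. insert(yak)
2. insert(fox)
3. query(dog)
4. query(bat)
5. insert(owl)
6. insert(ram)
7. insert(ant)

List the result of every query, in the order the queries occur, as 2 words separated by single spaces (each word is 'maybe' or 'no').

Answer: no no

Derivation:
Start: bits=000000000000
Op 1: insert yak -> sets bits 4 9 -> bits=000010000100
Op 2: insert fox -> sets bits 4 7 10 -> bits=000010010110
Op 3: query dog -> checks bit1=0, bit4=1, bit5=0 (has a 0) -> no
Op 4: query bat -> checks bit3=0, bit6=0, bit10=1 (has a 0) -> no
Op 5: insert owl -> sets bits 5 8 -> bits=000011011110
Op 6: insert ram -> sets bits 8 10 11 -> bits=000011011111
Op 7: insert ant -> sets bits 2 6 7 -> bits=001011111111
Query results in order: no no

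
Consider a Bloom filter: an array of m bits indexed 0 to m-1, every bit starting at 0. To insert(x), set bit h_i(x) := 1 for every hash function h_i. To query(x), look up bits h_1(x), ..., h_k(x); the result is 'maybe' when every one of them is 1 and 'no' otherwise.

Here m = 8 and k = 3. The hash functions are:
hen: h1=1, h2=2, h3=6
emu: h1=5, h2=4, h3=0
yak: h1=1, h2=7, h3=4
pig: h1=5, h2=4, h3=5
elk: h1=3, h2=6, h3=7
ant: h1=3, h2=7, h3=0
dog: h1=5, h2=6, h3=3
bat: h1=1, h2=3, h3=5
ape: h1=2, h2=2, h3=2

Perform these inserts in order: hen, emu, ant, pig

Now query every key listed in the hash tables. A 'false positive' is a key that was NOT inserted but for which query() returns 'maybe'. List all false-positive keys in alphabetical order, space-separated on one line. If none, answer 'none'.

Answer: ape bat dog elk yak

Derivation:
Start: bits=00000000
After insert 'hen': sets bits 1 2 6 -> bits=01100010
After insert 'emu': sets bits 0 4 5 -> bits=11101110
After insert 'ant': sets bits 0 3 7 -> bits=11111111
After insert 'pig': sets bits 4 5 -> bits=11111111
Not inserted: ape bat dog elk yak — query each against bits=11111111:
query ape: checks bit2=1 (all 1) -> maybe => FALSE POSITIVE
query bat: checks bit1=1, bit3=1, bit5=1 (all 1) -> maybe => FALSE POSITIVE
query dog: checks bit3=1, bit5=1, bit6=1 (all 1) -> maybe => FALSE POSITIVE
query elk: checks bit3=1, bit6=1, bit7=1 (all 1) -> maybe => FALSE POSITIVE
query yak: checks bit1=1, bit4=1, bit7=1 (all 1) -> maybe => FALSE POSITIVE
False positives (alphabetical): ape bat dog elk yak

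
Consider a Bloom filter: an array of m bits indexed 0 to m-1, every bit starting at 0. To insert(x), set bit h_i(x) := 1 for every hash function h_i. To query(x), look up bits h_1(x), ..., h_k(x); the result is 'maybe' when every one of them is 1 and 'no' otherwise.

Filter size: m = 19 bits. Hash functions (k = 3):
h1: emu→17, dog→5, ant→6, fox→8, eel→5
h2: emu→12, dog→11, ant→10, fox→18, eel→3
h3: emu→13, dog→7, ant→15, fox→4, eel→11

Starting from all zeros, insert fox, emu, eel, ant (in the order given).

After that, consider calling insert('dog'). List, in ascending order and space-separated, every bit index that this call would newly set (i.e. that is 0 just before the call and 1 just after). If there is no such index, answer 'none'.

Start: bits=0000000000000000000
After insert 'fox': sets bits 4 8 18 -> bits=0000100010000000001
After insert 'emu': sets bits 12 13 17 -> bits=0000100010001100011
After insert 'eel': sets bits 3 5 11 -> bits=0001110010011100011
After insert 'ant': sets bits 6 10 15 -> bits=0001111010111101011
insert 'dog' would touch bits 5 7 11; currently bit5=1, bit7=0, bit11=1
Bits that are 0 among those (would change 0->1): 7

Answer: 7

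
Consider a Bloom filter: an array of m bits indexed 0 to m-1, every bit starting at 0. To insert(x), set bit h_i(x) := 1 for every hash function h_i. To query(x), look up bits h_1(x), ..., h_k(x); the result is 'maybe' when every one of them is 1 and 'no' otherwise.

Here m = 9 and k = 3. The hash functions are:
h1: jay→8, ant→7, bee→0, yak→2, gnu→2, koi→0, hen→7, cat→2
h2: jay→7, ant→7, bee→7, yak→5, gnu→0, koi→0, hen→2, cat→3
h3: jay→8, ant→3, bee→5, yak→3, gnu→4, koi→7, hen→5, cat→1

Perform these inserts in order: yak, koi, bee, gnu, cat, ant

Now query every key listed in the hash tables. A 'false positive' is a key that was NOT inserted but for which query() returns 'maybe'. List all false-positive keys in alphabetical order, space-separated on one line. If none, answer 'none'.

Start: bits=000000000
After insert 'yak': sets bits 2 3 5 -> bits=001101000
After insert 'koi': sets bits 0 7 -> bits=101101010
After insert 'bee': sets bits 0 5 7 -> bits=101101010
After insert 'gnu': sets bits 0 2 4 -> bits=101111010
After insert 'cat': sets bits 1 2 3 -> bits=111111010
After insert 'ant': sets bits 3 7 -> bits=111111010
Not inserted: hen jay — query each against bits=111111010:
query hen: checks bit2=1, bit5=1, bit7=1 (all 1) -> maybe => FALSE POSITIVE
query jay: checks bit7=1, bit8=0 (has a 0) -> no => not a false positive
False positives (alphabetical): hen

Answer: hen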